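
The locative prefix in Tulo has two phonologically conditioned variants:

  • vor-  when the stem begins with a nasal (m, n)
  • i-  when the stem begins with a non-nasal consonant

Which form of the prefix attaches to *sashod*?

*sashod*: first consonant = /s/, non-nasal → i-.

i-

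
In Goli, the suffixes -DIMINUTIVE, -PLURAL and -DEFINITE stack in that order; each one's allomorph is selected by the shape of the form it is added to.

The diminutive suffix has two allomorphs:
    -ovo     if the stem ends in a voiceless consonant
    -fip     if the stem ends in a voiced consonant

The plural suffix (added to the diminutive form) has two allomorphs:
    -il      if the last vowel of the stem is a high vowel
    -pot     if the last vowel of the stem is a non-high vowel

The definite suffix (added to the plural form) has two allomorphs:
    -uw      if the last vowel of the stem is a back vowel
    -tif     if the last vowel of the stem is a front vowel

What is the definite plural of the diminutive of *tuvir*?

*tuvir* — final consonant /r/ (voiced) → -fip → *tuvirfip*.
The diminutive form *tuvirfip* — last vowel /i/ (a high vowel) → -il → *tuvirfipil*.
The plural form *tuvirfipil* — last vowel /i/ (a front vowel) → -tif → *tuvirfipiltif*.

tuvirfipiltif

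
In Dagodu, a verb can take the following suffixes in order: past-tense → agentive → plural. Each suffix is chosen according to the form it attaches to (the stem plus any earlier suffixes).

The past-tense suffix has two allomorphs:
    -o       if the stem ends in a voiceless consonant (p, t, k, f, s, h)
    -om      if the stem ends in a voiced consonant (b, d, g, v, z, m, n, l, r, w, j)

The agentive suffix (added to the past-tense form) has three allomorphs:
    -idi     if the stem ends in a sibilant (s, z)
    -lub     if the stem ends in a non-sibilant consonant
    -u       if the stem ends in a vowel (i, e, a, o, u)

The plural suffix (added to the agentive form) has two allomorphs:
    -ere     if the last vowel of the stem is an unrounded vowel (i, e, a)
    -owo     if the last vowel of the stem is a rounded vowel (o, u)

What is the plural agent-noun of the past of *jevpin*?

jevpinomlubowo

*jevpin* — final consonant /n/ (voiced) → -om → *jevpinom*.
The past-tense form *jevpinom* — final sound /m/ (a non-sibilant consonant) → -lub → *jevpinomlub*.
The last vowel of the agentive form *jevpinomlub* is /u/, which is a rounded vowel, so the plural suffix is -owo, giving *jevpinomlubowo*.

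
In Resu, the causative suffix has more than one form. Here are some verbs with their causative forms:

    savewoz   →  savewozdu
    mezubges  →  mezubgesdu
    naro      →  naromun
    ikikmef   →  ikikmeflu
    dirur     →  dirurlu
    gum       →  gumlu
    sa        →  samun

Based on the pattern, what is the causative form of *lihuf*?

lihuflu

The alternation tracks the final sound of the stem — -du when the stem ends in a sibilant (*savewoz*, *mezubges*); -lu when the stem ends in a non-sibilant consonant (*ikikmef*, *dirur*, *gum*); -mun when the stem ends in a vowel (*naro*, *sa*).
*lihuf*: final sound = /f/, a non-sibilant consonant → -lu → *lihuflu*.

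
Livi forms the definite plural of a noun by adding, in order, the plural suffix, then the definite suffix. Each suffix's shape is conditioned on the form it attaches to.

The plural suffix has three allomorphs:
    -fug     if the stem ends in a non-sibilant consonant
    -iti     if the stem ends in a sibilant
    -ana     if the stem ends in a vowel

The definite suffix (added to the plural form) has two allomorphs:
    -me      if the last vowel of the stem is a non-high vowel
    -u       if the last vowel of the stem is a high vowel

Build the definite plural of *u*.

Since the final sound of *u* is /u/ (a vowel), it takes -ana, giving *uana*.
The plural form *uana* — last vowel /a/ (a non-high vowel) → -me → *uaname*.

uaname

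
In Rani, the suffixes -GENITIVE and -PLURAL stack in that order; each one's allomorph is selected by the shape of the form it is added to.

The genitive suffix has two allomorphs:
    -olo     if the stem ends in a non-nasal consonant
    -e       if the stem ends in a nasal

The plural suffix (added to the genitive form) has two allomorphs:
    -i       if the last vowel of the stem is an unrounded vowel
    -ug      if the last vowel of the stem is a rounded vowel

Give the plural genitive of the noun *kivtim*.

The final consonant of *kivtim* is /m/, which is a nasal, so the genitive suffix is -e, giving *kivtime*.
The genitive form *kivtime* — last vowel /e/ (an unrounded vowel) → -i → *kivtimei*.

kivtimei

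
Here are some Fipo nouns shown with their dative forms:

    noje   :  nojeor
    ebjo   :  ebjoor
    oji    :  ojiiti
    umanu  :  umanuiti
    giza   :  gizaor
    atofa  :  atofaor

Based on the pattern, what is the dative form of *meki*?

The pattern is height harmony: -iti when the last vowel of the stem is a high vowel (*oji*, *umanu*); -or when the last vowel of the stem is a non-high vowel (*noje*, *ebjo*, *giza*, *atofa*).
*meki* — last vowel /i/ (a high vowel) → -iti → *mekiiti*.

mekiiti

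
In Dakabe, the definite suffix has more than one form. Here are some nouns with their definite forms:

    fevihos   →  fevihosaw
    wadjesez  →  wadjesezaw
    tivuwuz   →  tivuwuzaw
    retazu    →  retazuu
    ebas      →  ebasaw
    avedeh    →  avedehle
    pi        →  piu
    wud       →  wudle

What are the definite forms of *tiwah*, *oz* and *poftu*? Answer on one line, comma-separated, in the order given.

The suffix is conditioned by the final sound: -aw when the stem ends in a sibilant (*fevihos*, *wadjesez*, *tivuwuz*, *ebas*); -le when the stem ends in a non-sibilant consonant (*avedeh*, *wud*); -u when the stem ends in a vowel (*retazu*, *pi*).
*tiwah*: final sound = /h/, a non-sibilant consonant → -le → *tiwahle*.
Since the final sound of *oz* is /z/ (a sibilant), it takes -aw, giving *ozaw*.
The final sound of *poftu* is /u/, which is a vowel, so the suffix is -u, giving *poftuu*.

tiwahle, ozaw, poftuu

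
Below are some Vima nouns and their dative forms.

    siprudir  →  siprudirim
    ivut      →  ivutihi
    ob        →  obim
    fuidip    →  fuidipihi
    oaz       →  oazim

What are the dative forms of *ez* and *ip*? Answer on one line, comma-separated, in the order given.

The pattern is voicing of the final consonant: -ihi when the stem ends in a voiceless consonant (*ivut*, *fuidip*); -im when the stem ends in a voiced consonant (*siprudir*, *ob*, *oaz*).
Since the final consonant of *ez* is /z/ (voiced), it takes -im, giving *ezim*.
The final consonant of *ip* is /p/, which is voiceless, so the suffix is -ihi, giving *ipihi*.

ezim, ipihi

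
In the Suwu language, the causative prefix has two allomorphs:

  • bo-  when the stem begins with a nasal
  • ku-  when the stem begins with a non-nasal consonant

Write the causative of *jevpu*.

kujevpu

*jevpu* — first consonant /j/ (non-nasal) → ku- → *kujevpu*.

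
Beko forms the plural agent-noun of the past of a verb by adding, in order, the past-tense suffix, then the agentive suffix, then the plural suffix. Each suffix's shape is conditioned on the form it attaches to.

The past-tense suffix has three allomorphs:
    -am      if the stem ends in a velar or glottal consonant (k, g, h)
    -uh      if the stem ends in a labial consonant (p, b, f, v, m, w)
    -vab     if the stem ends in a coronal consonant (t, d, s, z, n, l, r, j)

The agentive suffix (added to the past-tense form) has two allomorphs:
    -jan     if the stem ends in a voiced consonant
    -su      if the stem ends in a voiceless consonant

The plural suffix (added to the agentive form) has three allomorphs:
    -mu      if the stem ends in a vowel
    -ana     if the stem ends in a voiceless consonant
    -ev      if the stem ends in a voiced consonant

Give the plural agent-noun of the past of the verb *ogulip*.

ogulipuhsumu

*ogulip*: final consonant = /p/, labial → -uh → *ogulipuh*.
The past-tense form *ogulipuh*: final consonant = /h/, voiceless → -su → *ogulipuhsu*.
The final sound of the agentive form *ogulipuhsu* is /u/, which is a vowel, so the plural suffix is -mu, giving *ogulipuhsumu*.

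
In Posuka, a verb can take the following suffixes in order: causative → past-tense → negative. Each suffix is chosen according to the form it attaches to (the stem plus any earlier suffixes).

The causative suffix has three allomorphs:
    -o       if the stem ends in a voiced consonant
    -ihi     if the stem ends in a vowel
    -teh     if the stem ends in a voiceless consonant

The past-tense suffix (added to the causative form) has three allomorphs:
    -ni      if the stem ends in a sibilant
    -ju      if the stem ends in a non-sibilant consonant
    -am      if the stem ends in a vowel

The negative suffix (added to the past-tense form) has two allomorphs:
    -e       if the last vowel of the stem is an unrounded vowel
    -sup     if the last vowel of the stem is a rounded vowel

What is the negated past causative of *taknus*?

*taknus*: final sound = /s/, a voiceless consonant → -teh → *taknusteh*.
Since the final sound of the causative form *taknusteh* is /h/ (a non-sibilant consonant), it takes -ju, giving *taknustehju*.
The past-tense form *taknustehju*: last vowel = /u/, a rounded vowel → -sup → *taknustehjusup*.

taknustehjusup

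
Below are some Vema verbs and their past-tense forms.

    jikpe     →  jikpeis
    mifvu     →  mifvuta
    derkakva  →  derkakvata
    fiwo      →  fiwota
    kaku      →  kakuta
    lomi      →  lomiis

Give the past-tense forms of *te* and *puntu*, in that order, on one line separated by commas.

Looking at the last vowel of each stem: -is when the last vowel of the stem is a front vowel (*jikpe*, *lomi*); -ta when the last vowel of the stem is a back vowel (*mifvu*, *derkakva*, *fiwo*, *kaku*).
Since the last vowel of *te* is /e/ (a front vowel), it takes -is, giving *teis*.
*puntu* — last vowel /u/ (a back vowel) → -ta → *puntuta*.

teis, puntuta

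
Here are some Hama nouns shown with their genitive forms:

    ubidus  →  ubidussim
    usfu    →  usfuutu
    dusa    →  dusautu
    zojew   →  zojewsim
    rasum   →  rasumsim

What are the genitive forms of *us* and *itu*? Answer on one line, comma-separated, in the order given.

ussim, ituutu

The pattern is consonant vs. vowel: -sim when the stem ends in a consonant (*ubidus*, *zojew*, *rasum*); -utu when the stem ends in a vowel (*usfu*, *dusa*).
*us* — final sound /s/ (a consonant) → -sim → *ussim*.
Since the final sound of *itu* is /u/ (a vowel), it takes -utu, giving *ituutu*.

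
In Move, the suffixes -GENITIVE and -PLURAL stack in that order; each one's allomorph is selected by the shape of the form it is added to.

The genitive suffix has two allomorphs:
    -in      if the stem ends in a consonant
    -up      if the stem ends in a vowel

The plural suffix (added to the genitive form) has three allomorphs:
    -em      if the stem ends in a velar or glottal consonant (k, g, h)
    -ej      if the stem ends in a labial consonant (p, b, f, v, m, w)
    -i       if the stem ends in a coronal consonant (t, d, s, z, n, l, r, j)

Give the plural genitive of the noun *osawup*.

*osawup*: final sound = /p/, a consonant → -in → *osawupin*.
The genitive form *osawupin* — final consonant /n/ (coronal) → -i → *osawupini*.

osawupini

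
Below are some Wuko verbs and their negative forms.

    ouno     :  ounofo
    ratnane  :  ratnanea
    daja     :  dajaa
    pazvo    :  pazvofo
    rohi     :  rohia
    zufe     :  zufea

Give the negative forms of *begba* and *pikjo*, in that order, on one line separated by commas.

The alternation tracks the last vowel of the stem — -fo when the last vowel of the stem is a rounded vowel (*ouno*, *pazvo*); -a when the last vowel of the stem is an unrounded vowel (*ratnane*, *daja*, *rohi*, *zufe*).
*begba* — last vowel /a/ (an unrounded vowel) → -a → *begbaa*.
Since the last vowel of *pikjo* is /o/ (a rounded vowel), it takes -fo, giving *pikjofo*.

begbaa, pikjofo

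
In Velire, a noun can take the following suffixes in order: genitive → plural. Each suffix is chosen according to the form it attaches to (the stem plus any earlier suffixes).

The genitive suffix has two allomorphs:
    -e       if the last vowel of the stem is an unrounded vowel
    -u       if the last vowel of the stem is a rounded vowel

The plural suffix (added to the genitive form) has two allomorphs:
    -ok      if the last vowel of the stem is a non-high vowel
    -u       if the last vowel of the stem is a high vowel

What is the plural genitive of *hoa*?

hoaeok

*hoa*: last vowel = /a/, an unrounded vowel → -e → *hoae*.
Since the last vowel of the genitive form *hoae* is /e/ (a non-high vowel), it takes -ok, giving *hoaeok*.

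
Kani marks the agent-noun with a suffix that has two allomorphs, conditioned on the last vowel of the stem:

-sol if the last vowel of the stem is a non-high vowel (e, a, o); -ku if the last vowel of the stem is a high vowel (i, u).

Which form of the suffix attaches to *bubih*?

-ku

*bubih*: last vowel = /i/, a high vowel → -ku.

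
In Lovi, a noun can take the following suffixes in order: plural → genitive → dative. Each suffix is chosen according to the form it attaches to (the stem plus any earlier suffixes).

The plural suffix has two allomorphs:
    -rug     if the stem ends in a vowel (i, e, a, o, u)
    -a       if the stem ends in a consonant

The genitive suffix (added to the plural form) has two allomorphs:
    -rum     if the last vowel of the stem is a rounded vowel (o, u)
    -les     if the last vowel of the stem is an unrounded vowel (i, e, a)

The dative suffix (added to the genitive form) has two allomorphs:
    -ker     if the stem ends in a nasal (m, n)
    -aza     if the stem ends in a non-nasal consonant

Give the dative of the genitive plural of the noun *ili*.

ilirugrumker

*ili*: final sound = /i/, a vowel → -rug → *ilirug*.
The last vowel of the plural form *ilirug* is /u/, which is a rounded vowel, so the genitive suffix is -rum, giving *ilirugrum*.
Since the final consonant of the genitive form *ilirugrum* is /m/ (a nasal), it takes -ker, giving *ilirugrumker*.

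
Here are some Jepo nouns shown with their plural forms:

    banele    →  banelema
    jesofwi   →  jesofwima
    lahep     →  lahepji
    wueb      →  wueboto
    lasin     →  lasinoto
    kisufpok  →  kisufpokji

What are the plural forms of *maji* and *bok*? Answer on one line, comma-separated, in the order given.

The alternation tracks the final sound of the stem — -ji when the stem ends in a voiceless consonant (*lahep*, *kisufpok*); -oto when the stem ends in a voiced consonant (*wueb*, *lasin*); -ma when the stem ends in a vowel (*banele*, *jesofwi*).
*maji* — final sound /i/ (a vowel) → -ma → *majima*.
*bok* — final sound /k/ (a voiceless consonant) → -ji → *bokji*.

majima, bokji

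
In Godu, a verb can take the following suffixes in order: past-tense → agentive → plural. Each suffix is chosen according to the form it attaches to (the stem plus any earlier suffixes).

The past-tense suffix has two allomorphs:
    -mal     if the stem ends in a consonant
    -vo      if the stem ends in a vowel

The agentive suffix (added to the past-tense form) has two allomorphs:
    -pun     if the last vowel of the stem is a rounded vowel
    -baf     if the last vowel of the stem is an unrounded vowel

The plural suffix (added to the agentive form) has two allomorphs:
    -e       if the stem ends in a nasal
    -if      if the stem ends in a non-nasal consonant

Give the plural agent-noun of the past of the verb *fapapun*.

fapapunmalbafif

*fapapun* — final sound /n/ (a consonant) → -mal → *fapapunmal*.
The last vowel of the past-tense form *fapapunmal* is /a/, which is an unrounded vowel, so the agentive suffix is -baf, giving *fapapunmalbaf*.
The final consonant of the agentive form *fapapunmalbaf* is /f/, which is non-nasal, so the plural suffix is -if, giving *fapapunmalbafif*.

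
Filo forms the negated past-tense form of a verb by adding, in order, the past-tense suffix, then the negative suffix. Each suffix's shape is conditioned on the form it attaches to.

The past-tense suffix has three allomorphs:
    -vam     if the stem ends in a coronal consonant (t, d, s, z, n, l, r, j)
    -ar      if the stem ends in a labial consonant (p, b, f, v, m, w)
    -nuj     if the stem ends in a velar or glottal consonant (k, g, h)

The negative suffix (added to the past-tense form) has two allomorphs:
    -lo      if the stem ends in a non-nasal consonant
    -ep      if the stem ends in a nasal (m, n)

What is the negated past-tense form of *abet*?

abetvamep

*abet*: final consonant = /t/, coronal → -vam → *abetvam*.
The past-tense form *abetvam* — final consonant /m/ (a nasal) → -ep → *abetvamep*.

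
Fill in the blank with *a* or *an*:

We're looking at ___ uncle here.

The indefinite article is chosen by the initial *sound* of the following word, not its spelling.
*uncle* begins with the sound /ʌ/ (u pronounced /ʌ/) — a vowel sound.
So the article is *an*: We're looking at an uncle here.

an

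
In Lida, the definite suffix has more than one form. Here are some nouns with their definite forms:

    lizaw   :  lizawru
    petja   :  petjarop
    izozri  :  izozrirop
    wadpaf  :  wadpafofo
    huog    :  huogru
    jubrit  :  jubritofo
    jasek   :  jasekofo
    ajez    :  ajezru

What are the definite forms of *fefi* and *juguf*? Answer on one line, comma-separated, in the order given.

fefirop, jugufofo

The alternation tracks the final sound of the stem — -ofo when the stem ends in a voiceless consonant (*wadpaf*, *jubrit*, *jasek*); -ru when the stem ends in a voiced consonant (*lizaw*, *huog*, *ajez*); -rop when the stem ends in a vowel (*petja*, *izozri*).
Since the final sound of *fefi* is /i/ (a vowel), it takes -rop, giving *fefirop*.
Since the final sound of *juguf* is /f/ (a voiceless consonant), it takes -ofo, giving *jugufofo*.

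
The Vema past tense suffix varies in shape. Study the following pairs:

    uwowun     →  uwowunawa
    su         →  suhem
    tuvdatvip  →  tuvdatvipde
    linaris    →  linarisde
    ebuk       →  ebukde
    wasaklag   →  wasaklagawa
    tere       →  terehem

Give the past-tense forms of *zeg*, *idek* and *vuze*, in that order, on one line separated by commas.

The suffix is conditioned by the final sound: -de when the stem ends in a voiceless consonant (*tuvdatvip*, *linaris*, *ebuk*); -awa when the stem ends in a voiced consonant (*uwowun*, *wasaklag*); -hem when the stem ends in a vowel (*su*, *tere*).
Since the final sound of *zeg* is /g/ (a voiced consonant), it takes -awa, giving *zegawa*.
Since the final sound of *idek* is /k/ (a voiceless consonant), it takes -de, giving *idekde*.
The final sound of *vuze* is /e/, which is a vowel, so the suffix is -hem, giving *vuzehem*.

zegawa, idekde, vuzehem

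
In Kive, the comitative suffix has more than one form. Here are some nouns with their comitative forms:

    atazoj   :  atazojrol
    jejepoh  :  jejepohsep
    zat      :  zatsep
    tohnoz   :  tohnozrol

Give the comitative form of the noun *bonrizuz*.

bonrizuzrol

The alternation tracks the final consonant of the stem — -sep when the stem ends in a voiceless consonant (*jejepoh*, *zat*); -rol when the stem ends in a voiced consonant (*atazoj*, *tohnoz*).
Since the final consonant of *bonrizuz* is /z/ (voiced), it takes -rol, giving *bonrizuzrol*.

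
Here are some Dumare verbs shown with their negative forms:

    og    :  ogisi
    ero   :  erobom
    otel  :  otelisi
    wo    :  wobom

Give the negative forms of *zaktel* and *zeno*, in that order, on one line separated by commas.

zaktelisi, zenobom

The pattern is consonant vs. vowel: -isi when the stem ends in a consonant (*og*, *otel*); -bom when the stem ends in a vowel (*ero*, *wo*).
Since the final sound of *zaktel* is /l/ (a consonant), it takes -isi, giving *zaktelisi*.
Since the final sound of *zeno* is /o/ (a vowel), it takes -bom, giving *zenobom*.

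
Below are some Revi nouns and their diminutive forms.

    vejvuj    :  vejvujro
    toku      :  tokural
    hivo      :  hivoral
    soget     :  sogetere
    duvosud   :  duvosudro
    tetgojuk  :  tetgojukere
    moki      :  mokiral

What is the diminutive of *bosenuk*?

bosenukere

Looking at the final sound of each stem: -ere when the stem ends in a voiceless consonant (*soget*, *tetgojuk*); -ro when the stem ends in a voiced consonant (*vejvuj*, *duvosud*); -ral when the stem ends in a vowel (*toku*, *hivo*, *moki*).
The final sound of *bosenuk* is /k/, which is a voiceless consonant, so the suffix is -ere, giving *bosenukere*.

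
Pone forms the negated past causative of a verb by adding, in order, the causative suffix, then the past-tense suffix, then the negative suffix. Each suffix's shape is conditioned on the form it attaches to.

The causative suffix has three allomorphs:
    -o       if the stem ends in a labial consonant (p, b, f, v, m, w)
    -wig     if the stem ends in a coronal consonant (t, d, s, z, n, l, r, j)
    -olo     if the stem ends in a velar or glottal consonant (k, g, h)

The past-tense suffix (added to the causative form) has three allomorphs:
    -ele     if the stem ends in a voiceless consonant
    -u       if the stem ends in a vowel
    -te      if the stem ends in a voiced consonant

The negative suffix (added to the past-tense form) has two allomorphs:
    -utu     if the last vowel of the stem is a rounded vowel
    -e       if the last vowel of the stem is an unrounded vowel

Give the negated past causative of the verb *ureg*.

uregolouutu

*ureg* — final consonant /g/ (velar/glottal) → -olo → *uregolo*.
The causative form *uregolo* — final sound /o/ (a vowel) → -u → *uregolou*.
The last vowel of the past-tense form *uregolou* is /u/, which is a rounded vowel, so the negative suffix is -utu, giving *uregolouutu*.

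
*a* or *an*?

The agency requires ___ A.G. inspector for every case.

The indefinite article is chosen by the initial *sound* of the following word, not its spelling.
The initialism *A.G.* is read letter by letter; the first letter, A, is pronounced /eɪ/, which begins with a vowel sound.
So the article is *an*: The agency requires an A.G. inspector for every case.

an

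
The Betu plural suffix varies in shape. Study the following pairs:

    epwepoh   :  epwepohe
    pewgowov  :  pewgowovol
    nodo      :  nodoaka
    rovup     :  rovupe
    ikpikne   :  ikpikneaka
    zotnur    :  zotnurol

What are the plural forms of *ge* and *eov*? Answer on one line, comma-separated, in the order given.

geaka, eovol

The alternation tracks the final sound of the stem — -e when the stem ends in a voiceless consonant (*epwepoh*, *rovup*); -ol when the stem ends in a voiced consonant (*pewgowov*, *zotnur*); -aka when the stem ends in a vowel (*nodo*, *ikpikne*).
*ge* — final sound /e/ (a vowel) → -aka → *geaka*.
*eov* — final sound /v/ (a voiced consonant) → -ol → *eovol*.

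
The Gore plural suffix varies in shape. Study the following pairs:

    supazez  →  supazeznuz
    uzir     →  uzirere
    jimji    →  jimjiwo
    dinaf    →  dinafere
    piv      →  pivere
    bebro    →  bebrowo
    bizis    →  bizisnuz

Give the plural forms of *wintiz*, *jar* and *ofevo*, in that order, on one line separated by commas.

The pattern is sibilance of the final sound: -nuz when the stem ends in a sibilant (*supazez*, *bizis*); -ere when the stem ends in a non-sibilant consonant (*uzir*, *dinaf*, *piv*); -wo when the stem ends in a vowel (*jimji*, *bebro*).
*wintiz* — final sound /z/ (a sibilant) → -nuz → *wintiznuz*.
*jar* — final sound /r/ (a non-sibilant consonant) → -ere → *jarere*.
The final sound of *ofevo* is /o/, which is a vowel, so the suffix is -wo, giving *ofevowo*.

wintiznuz, jarere, ofevowo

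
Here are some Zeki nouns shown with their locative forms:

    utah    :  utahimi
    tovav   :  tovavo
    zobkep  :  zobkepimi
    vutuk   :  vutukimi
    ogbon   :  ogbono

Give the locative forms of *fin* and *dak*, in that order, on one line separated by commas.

The suffix is conditioned by the final consonant: -imi when the stem ends in a voiceless consonant (*utah*, *zobkep*, *vutuk*); -o when the stem ends in a voiced consonant (*tovav*, *ogbon*).
*fin* — final consonant /n/ (voiced) → -o → *fino*.
*dak*: final consonant = /k/, voiceless → -imi → *dakimi*.

fino, dakimi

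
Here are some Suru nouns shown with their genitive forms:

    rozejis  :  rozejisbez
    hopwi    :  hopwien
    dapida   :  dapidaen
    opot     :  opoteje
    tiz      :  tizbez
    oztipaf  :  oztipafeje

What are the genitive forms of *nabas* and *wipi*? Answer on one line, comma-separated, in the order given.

The pattern is sibilance of the final sound: -bez when the stem ends in a sibilant (*rozejis*, *tiz*); -eje when the stem ends in a non-sibilant consonant (*opot*, *oztipaf*); -en when the stem ends in a vowel (*hopwi*, *dapida*).
Since the final sound of *nabas* is /s/ (a sibilant), it takes -bez, giving *nabasbez*.
*wipi* — final sound /i/ (a vowel) → -en → *wipien*.

nabasbez, wipien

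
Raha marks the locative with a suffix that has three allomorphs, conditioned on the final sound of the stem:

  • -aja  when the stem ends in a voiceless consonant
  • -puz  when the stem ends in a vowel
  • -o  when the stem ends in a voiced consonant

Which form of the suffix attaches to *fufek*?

*fufek*: final sound = /k/, a voiceless consonant → -aja.

-aja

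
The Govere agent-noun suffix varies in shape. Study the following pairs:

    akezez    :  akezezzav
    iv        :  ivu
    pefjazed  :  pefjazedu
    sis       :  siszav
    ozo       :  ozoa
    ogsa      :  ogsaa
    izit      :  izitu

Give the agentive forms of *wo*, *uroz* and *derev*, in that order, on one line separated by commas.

The suffix is conditioned by the final sound: -zav when the stem ends in a sibilant (*akezez*, *sis*); -u when the stem ends in a non-sibilant consonant (*iv*, *pefjazed*, *izit*); -a when the stem ends in a vowel (*ozo*, *ogsa*).
*wo*: final sound = /o/, a vowel → -a → *woa*.
The final sound of *uroz* is /z/, which is a sibilant, so the suffix is -zav, giving *urozzav*.
Since the final sound of *derev* is /v/ (a non-sibilant consonant), it takes -u, giving *derevu*.

woa, urozzav, derevu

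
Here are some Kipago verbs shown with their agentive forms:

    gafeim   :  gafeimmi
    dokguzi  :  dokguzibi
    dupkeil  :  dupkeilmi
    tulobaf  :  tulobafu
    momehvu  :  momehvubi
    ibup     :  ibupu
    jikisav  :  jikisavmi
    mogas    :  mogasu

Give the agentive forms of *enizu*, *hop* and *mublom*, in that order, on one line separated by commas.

enizubi, hopu, mublommi

Looking at the final sound of each stem: -u when the stem ends in a voiceless consonant (*tulobaf*, *ibup*, *mogas*); -mi when the stem ends in a voiced consonant (*gafeim*, *dupkeil*, *jikisav*); -bi when the stem ends in a vowel (*dokguzi*, *momehvu*).
Since the final sound of *enizu* is /u/ (a vowel), it takes -bi, giving *enizubi*.
*hop*: final sound = /p/, a voiceless consonant → -u → *hopu*.
*mublom*: final sound = /m/, a voiced consonant → -mi → *mublommi*.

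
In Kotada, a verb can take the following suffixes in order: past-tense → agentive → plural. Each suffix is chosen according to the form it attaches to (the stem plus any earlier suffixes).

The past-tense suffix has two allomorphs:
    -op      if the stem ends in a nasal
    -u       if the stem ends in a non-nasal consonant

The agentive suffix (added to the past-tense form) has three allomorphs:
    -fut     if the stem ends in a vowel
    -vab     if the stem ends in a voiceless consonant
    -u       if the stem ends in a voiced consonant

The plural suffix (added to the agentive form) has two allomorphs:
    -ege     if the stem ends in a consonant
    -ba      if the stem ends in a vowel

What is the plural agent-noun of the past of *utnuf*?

*utnuf*: final consonant = /f/, non-nasal → -u → *utnufu*.
The final sound of the past-tense form *utnufu* is /u/, which is a vowel, so the agentive suffix is -fut, giving *utnufufut*.
Since the final sound of the agentive form *utnufufut* is /t/ (a consonant), it takes -ege, giving *utnufufutege*.

utnufufutege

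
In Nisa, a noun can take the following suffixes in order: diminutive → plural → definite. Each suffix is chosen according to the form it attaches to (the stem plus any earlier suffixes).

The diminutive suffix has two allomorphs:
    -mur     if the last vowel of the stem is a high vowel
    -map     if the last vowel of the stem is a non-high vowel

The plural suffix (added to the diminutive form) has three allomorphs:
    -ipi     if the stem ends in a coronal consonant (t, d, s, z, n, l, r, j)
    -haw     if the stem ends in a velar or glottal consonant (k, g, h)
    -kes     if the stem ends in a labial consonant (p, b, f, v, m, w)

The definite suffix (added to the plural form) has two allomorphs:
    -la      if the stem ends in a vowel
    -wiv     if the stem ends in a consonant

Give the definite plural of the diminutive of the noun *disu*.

disumuripila

The last vowel of *disu* is /u/, which is a high vowel, so the diminutive suffix is -mur, giving *disumur*.
The final consonant of the diminutive form *disumur* is /r/, which is coronal, so the plural suffix is -ipi, giving *disumuripi*.
The plural form *disumuripi* — final sound /i/ (a vowel) → -la → *disumuripila*.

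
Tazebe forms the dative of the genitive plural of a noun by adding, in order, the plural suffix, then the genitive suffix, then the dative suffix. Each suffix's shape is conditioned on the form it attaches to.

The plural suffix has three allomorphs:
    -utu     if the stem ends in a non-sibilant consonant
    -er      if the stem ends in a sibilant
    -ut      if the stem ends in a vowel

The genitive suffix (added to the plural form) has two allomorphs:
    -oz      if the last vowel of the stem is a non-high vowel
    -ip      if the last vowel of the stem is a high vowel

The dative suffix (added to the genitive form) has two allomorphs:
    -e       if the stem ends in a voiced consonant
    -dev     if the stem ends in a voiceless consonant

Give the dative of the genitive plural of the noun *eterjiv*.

eterjivutuipdev

*eterjiv*: final sound = /v/, a non-sibilant consonant → -utu → *eterjivutu*.
The plural form *eterjivutu* — last vowel /u/ (a high vowel) → -ip → *eterjivutuip*.
Since the final consonant of the genitive form *eterjivutuip* is /p/ (voiceless), it takes -dev, giving *eterjivutuipdev*.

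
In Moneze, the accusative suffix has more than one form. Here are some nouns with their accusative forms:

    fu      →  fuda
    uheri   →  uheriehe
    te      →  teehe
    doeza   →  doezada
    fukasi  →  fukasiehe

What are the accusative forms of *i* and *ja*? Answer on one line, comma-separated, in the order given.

The suffix is conditioned by the last vowel: -ehe when the last vowel of the stem is a front vowel (*uheri*, *te*, *fukasi*); -da when the last vowel of the stem is a back vowel (*fu*, *doeza*).
Since the last vowel of *i* is /i/ (a front vowel), it takes -ehe, giving *iehe*.
*ja* — last vowel /a/ (a back vowel) → -da → *jada*.

iehe, jada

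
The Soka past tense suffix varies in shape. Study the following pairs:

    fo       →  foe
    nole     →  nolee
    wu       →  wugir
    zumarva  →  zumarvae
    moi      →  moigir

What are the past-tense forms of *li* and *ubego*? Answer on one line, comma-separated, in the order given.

The suffix is conditioned by the last vowel: -gir when the last vowel of the stem is a high vowel (*wu*, *moi*); -e when the last vowel of the stem is a non-high vowel (*fo*, *nole*, *zumarva*).
Since the last vowel of *li* is /i/ (a high vowel), it takes -gir, giving *ligir*.
Since the last vowel of *ubego* is /o/ (a non-high vowel), it takes -e, giving *ubegoe*.

ligir, ubegoe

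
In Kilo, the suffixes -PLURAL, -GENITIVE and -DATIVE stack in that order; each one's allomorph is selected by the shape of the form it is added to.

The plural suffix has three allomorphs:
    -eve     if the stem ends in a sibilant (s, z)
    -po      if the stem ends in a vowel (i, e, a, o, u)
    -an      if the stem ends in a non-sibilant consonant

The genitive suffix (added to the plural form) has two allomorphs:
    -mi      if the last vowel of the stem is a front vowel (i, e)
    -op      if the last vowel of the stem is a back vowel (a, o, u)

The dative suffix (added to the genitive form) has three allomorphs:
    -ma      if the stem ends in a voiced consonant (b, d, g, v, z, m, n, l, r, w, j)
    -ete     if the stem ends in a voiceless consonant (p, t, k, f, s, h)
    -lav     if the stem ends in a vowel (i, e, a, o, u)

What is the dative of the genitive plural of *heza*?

Since the final sound of *heza* is /a/ (a vowel), it takes -po, giving *hezapo*.
The plural form *hezapo* — last vowel /o/ (a back vowel) → -op → *hezapoop*.
The final sound of the genitive form *hezapoop* is /p/, which is a voiceless consonant, so the dative suffix is -ete, giving *hezapoopete*.

hezapoopete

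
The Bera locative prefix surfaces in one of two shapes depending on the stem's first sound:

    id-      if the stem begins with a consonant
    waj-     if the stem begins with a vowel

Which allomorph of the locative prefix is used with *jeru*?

*jeru*: first sound = /j/, a consonant → id-.

id-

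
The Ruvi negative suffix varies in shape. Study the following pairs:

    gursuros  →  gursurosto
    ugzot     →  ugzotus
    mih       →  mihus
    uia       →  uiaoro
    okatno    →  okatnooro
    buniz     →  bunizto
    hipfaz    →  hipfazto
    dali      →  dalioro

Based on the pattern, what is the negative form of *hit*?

hitus

The alternation tracks the final sound of the stem — -to when the stem ends in a sibilant (*gursuros*, *buniz*, *hipfaz*); -us when the stem ends in a non-sibilant consonant (*ugzot*, *mih*); -oro when the stem ends in a vowel (*uia*, *okatno*, *dali*).
Since the final sound of *hit* is /t/ (a non-sibilant consonant), it takes -us, giving *hitus*.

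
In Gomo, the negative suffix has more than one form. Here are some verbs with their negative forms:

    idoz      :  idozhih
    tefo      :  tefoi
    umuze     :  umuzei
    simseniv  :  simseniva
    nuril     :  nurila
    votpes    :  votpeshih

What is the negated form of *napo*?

napoi

The alternation tracks the final sound of the stem — -hih when the stem ends in a sibilant (*idoz*, *votpes*); -a when the stem ends in a non-sibilant consonant (*simseniv*, *nuril*); -i when the stem ends in a vowel (*tefo*, *umuze*).
*napo* — final sound /o/ (a vowel) → -i → *napoi*.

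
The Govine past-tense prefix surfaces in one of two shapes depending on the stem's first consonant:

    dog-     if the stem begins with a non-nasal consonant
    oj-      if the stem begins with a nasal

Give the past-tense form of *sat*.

*sat* — first consonant /s/ (non-nasal) → dog- → *dogsat*.

dogsat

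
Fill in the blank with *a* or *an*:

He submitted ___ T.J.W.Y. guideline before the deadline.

The indefinite article is chosen by the initial *sound* of the following word, not its spelling.
The initialism *T.J.W.Y.* is read letter by letter; the first letter, T, is pronounced /tiː/, which begins with a consonant sound.
So the article is *a*: He submitted a T.J.W.Y. guideline before the deadline.

a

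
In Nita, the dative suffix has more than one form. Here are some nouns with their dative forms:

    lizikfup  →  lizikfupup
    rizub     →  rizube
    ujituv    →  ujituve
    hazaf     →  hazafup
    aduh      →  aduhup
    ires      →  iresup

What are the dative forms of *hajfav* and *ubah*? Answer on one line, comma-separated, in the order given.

hajfave, ubahup

Looking at the final consonant of each stem: -up when the stem ends in a voiceless consonant (*lizikfup*, *hazaf*, *aduh*, *ires*); -e when the stem ends in a voiced consonant (*rizub*, *ujituv*).
The final consonant of *hajfav* is /v/, which is voiced, so the suffix is -e, giving *hajfave*.
*ubah*: final consonant = /h/, voiceless → -up → *ubahup*.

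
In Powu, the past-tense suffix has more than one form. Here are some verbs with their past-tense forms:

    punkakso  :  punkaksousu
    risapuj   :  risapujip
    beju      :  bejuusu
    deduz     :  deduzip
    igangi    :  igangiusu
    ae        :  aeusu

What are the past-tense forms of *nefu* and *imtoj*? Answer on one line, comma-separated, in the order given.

nefuusu, imtojip

The pattern is consonant vs. vowel: -ip when the stem ends in a consonant (*risapuj*, *deduz*); -usu when the stem ends in a vowel (*punkakso*, *beju*, *igangi*, *ae*).
The final sound of *nefu* is /u/, which is a vowel, so the suffix is -usu, giving *nefuusu*.
*imtoj* — final sound /j/ (a consonant) → -ip → *imtojip*.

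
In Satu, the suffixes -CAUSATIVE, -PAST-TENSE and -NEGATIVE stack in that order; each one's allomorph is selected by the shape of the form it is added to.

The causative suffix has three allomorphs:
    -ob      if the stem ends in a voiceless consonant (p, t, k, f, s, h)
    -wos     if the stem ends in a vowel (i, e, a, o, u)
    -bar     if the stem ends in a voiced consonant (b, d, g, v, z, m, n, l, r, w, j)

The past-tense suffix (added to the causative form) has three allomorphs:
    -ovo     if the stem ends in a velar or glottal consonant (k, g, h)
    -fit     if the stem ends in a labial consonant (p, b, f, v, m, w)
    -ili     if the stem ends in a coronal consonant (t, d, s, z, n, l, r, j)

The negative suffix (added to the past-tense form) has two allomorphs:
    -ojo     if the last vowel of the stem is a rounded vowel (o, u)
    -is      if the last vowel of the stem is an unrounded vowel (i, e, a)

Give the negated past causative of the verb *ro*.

rowosiliis

*ro*: final sound = /o/, a vowel → -wos → *rowos*.
The final consonant of the causative form *rowos* is /s/, which is coronal, so the past-tense suffix is -ili, giving *rowosili*.
The past-tense form *rowosili* — last vowel /i/ (an unrounded vowel) → -is → *rowosiliis*.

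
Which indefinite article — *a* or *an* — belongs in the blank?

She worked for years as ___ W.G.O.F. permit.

The indefinite article is chosen by the initial *sound* of the following word, not its spelling.
The initialism *W.G.O.F.* is read letter by letter; the first letter, W, is pronounced /ˈdʌbəl.juː/, which begins with a consonant sound.
So the article is *a*: She worked for years as a W.G.O.F. permit.

a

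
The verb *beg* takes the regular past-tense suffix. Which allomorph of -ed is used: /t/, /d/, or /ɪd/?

The stem *beg* ends in a voiced sound other than /d/.
The -ed suffix is realized as /ɪd/ after /t, d/; as /t/ after other voiceless consonants; and as /d/ after other voiced sounds.
So -ed on *beg* is pronounced /d/.

/d/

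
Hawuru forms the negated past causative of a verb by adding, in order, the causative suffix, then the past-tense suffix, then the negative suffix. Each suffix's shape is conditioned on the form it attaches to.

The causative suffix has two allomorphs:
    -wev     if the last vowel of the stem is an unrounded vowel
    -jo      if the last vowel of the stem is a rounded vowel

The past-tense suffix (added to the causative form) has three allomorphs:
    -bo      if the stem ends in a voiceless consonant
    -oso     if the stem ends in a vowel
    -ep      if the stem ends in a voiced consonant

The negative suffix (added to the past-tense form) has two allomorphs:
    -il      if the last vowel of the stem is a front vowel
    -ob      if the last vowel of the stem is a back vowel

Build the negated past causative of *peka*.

pekawevepil

Since the last vowel of *peka* is /a/ (an unrounded vowel), it takes -wev, giving *pekawev*.
The causative form *pekawev*: final sound = /v/, a voiced consonant → -ep → *pekawevep*.
The last vowel of the past-tense form *pekawevep* is /e/, which is a front vowel, so the negative suffix is -il, giving *pekawevepil*.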